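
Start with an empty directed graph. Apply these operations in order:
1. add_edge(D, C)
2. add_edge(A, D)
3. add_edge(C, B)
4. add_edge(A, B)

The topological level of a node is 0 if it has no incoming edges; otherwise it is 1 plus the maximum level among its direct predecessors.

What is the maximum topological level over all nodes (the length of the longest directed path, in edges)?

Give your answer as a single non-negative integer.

Op 1: add_edge(D, C). Edges now: 1
Op 2: add_edge(A, D). Edges now: 2
Op 3: add_edge(C, B). Edges now: 3
Op 4: add_edge(A, B). Edges now: 4
Compute levels (Kahn BFS):
  sources (in-degree 0): A
  process A: level=0
    A->B: in-degree(B)=1, level(B)>=1
    A->D: in-degree(D)=0, level(D)=1, enqueue
  process D: level=1
    D->C: in-degree(C)=0, level(C)=2, enqueue
  process C: level=2
    C->B: in-degree(B)=0, level(B)=3, enqueue
  process B: level=3
All levels: A:0, B:3, C:2, D:1
max level = 3

Answer: 3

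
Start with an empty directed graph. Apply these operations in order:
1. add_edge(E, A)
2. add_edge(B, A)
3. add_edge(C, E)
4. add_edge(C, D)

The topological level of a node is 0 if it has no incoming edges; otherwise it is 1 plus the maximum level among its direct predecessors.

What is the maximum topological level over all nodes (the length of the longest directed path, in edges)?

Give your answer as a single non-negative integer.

Op 1: add_edge(E, A). Edges now: 1
Op 2: add_edge(B, A). Edges now: 2
Op 3: add_edge(C, E). Edges now: 3
Op 4: add_edge(C, D). Edges now: 4
Compute levels (Kahn BFS):
  sources (in-degree 0): B, C
  process B: level=0
    B->A: in-degree(A)=1, level(A)>=1
  process C: level=0
    C->D: in-degree(D)=0, level(D)=1, enqueue
    C->E: in-degree(E)=0, level(E)=1, enqueue
  process D: level=1
  process E: level=1
    E->A: in-degree(A)=0, level(A)=2, enqueue
  process A: level=2
All levels: A:2, B:0, C:0, D:1, E:1
max level = 2

Answer: 2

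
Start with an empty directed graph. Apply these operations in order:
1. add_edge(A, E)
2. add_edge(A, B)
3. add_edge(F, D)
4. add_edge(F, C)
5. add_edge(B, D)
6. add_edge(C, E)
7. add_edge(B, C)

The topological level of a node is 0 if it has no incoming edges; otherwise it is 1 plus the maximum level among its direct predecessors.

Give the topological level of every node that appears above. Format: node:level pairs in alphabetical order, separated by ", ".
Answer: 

Op 1: add_edge(A, E). Edges now: 1
Op 2: add_edge(A, B). Edges now: 2
Op 3: add_edge(F, D). Edges now: 3
Op 4: add_edge(F, C). Edges now: 4
Op 5: add_edge(B, D). Edges now: 5
Op 6: add_edge(C, E). Edges now: 6
Op 7: add_edge(B, C). Edges now: 7
Compute levels (Kahn BFS):
  sources (in-degree 0): A, F
  process A: level=0
    A->B: in-degree(B)=0, level(B)=1, enqueue
    A->E: in-degree(E)=1, level(E)>=1
  process F: level=0
    F->C: in-degree(C)=1, level(C)>=1
    F->D: in-degree(D)=1, level(D)>=1
  process B: level=1
    B->C: in-degree(C)=0, level(C)=2, enqueue
    B->D: in-degree(D)=0, level(D)=2, enqueue
  process C: level=2
    C->E: in-degree(E)=0, level(E)=3, enqueue
  process D: level=2
  process E: level=3
All levels: A:0, B:1, C:2, D:2, E:3, F:0

Answer: A:0, B:1, C:2, D:2, E:3, F:0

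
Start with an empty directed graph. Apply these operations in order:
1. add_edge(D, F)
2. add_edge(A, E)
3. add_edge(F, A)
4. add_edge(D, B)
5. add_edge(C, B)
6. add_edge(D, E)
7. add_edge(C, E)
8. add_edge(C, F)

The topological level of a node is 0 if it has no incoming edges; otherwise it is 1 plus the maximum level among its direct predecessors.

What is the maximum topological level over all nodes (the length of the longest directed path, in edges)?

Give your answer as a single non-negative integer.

Answer: 3

Derivation:
Op 1: add_edge(D, F). Edges now: 1
Op 2: add_edge(A, E). Edges now: 2
Op 3: add_edge(F, A). Edges now: 3
Op 4: add_edge(D, B). Edges now: 4
Op 5: add_edge(C, B). Edges now: 5
Op 6: add_edge(D, E). Edges now: 6
Op 7: add_edge(C, E). Edges now: 7
Op 8: add_edge(C, F). Edges now: 8
Compute levels (Kahn BFS):
  sources (in-degree 0): C, D
  process C: level=0
    C->B: in-degree(B)=1, level(B)>=1
    C->E: in-degree(E)=2, level(E)>=1
    C->F: in-degree(F)=1, level(F)>=1
  process D: level=0
    D->B: in-degree(B)=0, level(B)=1, enqueue
    D->E: in-degree(E)=1, level(E)>=1
    D->F: in-degree(F)=0, level(F)=1, enqueue
  process B: level=1
  process F: level=1
    F->A: in-degree(A)=0, level(A)=2, enqueue
  process A: level=2
    A->E: in-degree(E)=0, level(E)=3, enqueue
  process E: level=3
All levels: A:2, B:1, C:0, D:0, E:3, F:1
max level = 3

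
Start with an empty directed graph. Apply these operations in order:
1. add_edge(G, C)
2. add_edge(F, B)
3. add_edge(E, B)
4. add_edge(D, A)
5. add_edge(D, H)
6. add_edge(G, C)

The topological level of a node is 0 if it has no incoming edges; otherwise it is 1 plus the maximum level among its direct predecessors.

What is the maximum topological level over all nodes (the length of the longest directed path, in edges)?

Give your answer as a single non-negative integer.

Answer: 1

Derivation:
Op 1: add_edge(G, C). Edges now: 1
Op 2: add_edge(F, B). Edges now: 2
Op 3: add_edge(E, B). Edges now: 3
Op 4: add_edge(D, A). Edges now: 4
Op 5: add_edge(D, H). Edges now: 5
Op 6: add_edge(G, C) (duplicate, no change). Edges now: 5
Compute levels (Kahn BFS):
  sources (in-degree 0): D, E, F, G
  process D: level=0
    D->A: in-degree(A)=0, level(A)=1, enqueue
    D->H: in-degree(H)=0, level(H)=1, enqueue
  process E: level=0
    E->B: in-degree(B)=1, level(B)>=1
  process F: level=0
    F->B: in-degree(B)=0, level(B)=1, enqueue
  process G: level=0
    G->C: in-degree(C)=0, level(C)=1, enqueue
  process A: level=1
  process H: level=1
  process B: level=1
  process C: level=1
All levels: A:1, B:1, C:1, D:0, E:0, F:0, G:0, H:1
max level = 1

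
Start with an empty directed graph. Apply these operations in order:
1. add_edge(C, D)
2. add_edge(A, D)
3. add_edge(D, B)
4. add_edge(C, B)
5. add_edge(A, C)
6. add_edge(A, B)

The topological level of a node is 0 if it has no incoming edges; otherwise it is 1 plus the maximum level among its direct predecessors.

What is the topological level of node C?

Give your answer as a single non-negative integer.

Answer: 1

Derivation:
Op 1: add_edge(C, D). Edges now: 1
Op 2: add_edge(A, D). Edges now: 2
Op 3: add_edge(D, B). Edges now: 3
Op 4: add_edge(C, B). Edges now: 4
Op 5: add_edge(A, C). Edges now: 5
Op 6: add_edge(A, B). Edges now: 6
Compute levels (Kahn BFS):
  sources (in-degree 0): A
  process A: level=0
    A->B: in-degree(B)=2, level(B)>=1
    A->C: in-degree(C)=0, level(C)=1, enqueue
    A->D: in-degree(D)=1, level(D)>=1
  process C: level=1
    C->B: in-degree(B)=1, level(B)>=2
    C->D: in-degree(D)=0, level(D)=2, enqueue
  process D: level=2
    D->B: in-degree(B)=0, level(B)=3, enqueue
  process B: level=3
All levels: A:0, B:3, C:1, D:2
level(C) = 1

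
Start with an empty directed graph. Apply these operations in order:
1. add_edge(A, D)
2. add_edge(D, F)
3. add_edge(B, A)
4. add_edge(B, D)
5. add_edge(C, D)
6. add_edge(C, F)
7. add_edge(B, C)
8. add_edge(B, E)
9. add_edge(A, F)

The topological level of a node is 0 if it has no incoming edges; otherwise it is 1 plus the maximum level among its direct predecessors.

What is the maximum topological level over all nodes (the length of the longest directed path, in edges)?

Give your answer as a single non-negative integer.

Answer: 3

Derivation:
Op 1: add_edge(A, D). Edges now: 1
Op 2: add_edge(D, F). Edges now: 2
Op 3: add_edge(B, A). Edges now: 3
Op 4: add_edge(B, D). Edges now: 4
Op 5: add_edge(C, D). Edges now: 5
Op 6: add_edge(C, F). Edges now: 6
Op 7: add_edge(B, C). Edges now: 7
Op 8: add_edge(B, E). Edges now: 8
Op 9: add_edge(A, F). Edges now: 9
Compute levels (Kahn BFS):
  sources (in-degree 0): B
  process B: level=0
    B->A: in-degree(A)=0, level(A)=1, enqueue
    B->C: in-degree(C)=0, level(C)=1, enqueue
    B->D: in-degree(D)=2, level(D)>=1
    B->E: in-degree(E)=0, level(E)=1, enqueue
  process A: level=1
    A->D: in-degree(D)=1, level(D)>=2
    A->F: in-degree(F)=2, level(F)>=2
  process C: level=1
    C->D: in-degree(D)=0, level(D)=2, enqueue
    C->F: in-degree(F)=1, level(F)>=2
  process E: level=1
  process D: level=2
    D->F: in-degree(F)=0, level(F)=3, enqueue
  process F: level=3
All levels: A:1, B:0, C:1, D:2, E:1, F:3
max level = 3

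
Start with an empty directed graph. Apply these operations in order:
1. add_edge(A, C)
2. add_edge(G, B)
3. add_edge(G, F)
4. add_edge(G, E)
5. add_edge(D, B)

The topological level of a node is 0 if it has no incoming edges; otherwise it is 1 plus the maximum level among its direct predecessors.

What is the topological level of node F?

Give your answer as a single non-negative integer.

Op 1: add_edge(A, C). Edges now: 1
Op 2: add_edge(G, B). Edges now: 2
Op 3: add_edge(G, F). Edges now: 3
Op 4: add_edge(G, E). Edges now: 4
Op 5: add_edge(D, B). Edges now: 5
Compute levels (Kahn BFS):
  sources (in-degree 0): A, D, G
  process A: level=0
    A->C: in-degree(C)=0, level(C)=1, enqueue
  process D: level=0
    D->B: in-degree(B)=1, level(B)>=1
  process G: level=0
    G->B: in-degree(B)=0, level(B)=1, enqueue
    G->E: in-degree(E)=0, level(E)=1, enqueue
    G->F: in-degree(F)=0, level(F)=1, enqueue
  process C: level=1
  process B: level=1
  process E: level=1
  process F: level=1
All levels: A:0, B:1, C:1, D:0, E:1, F:1, G:0
level(F) = 1

Answer: 1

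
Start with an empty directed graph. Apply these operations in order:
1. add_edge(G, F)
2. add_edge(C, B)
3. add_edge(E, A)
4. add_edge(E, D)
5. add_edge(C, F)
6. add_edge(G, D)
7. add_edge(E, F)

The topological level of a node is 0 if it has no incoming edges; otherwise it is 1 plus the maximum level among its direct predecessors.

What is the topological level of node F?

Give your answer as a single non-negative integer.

Answer: 1

Derivation:
Op 1: add_edge(G, F). Edges now: 1
Op 2: add_edge(C, B). Edges now: 2
Op 3: add_edge(E, A). Edges now: 3
Op 4: add_edge(E, D). Edges now: 4
Op 5: add_edge(C, F). Edges now: 5
Op 6: add_edge(G, D). Edges now: 6
Op 7: add_edge(E, F). Edges now: 7
Compute levels (Kahn BFS):
  sources (in-degree 0): C, E, G
  process C: level=0
    C->B: in-degree(B)=0, level(B)=1, enqueue
    C->F: in-degree(F)=2, level(F)>=1
  process E: level=0
    E->A: in-degree(A)=0, level(A)=1, enqueue
    E->D: in-degree(D)=1, level(D)>=1
    E->F: in-degree(F)=1, level(F)>=1
  process G: level=0
    G->D: in-degree(D)=0, level(D)=1, enqueue
    G->F: in-degree(F)=0, level(F)=1, enqueue
  process B: level=1
  process A: level=1
  process D: level=1
  process F: level=1
All levels: A:1, B:1, C:0, D:1, E:0, F:1, G:0
level(F) = 1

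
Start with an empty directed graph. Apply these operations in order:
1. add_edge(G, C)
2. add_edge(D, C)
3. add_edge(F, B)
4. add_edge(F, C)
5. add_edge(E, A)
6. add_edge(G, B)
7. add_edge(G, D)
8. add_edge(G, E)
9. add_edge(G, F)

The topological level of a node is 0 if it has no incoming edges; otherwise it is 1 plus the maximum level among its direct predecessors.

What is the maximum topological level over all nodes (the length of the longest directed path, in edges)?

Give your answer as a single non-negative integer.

Answer: 2

Derivation:
Op 1: add_edge(G, C). Edges now: 1
Op 2: add_edge(D, C). Edges now: 2
Op 3: add_edge(F, B). Edges now: 3
Op 4: add_edge(F, C). Edges now: 4
Op 5: add_edge(E, A). Edges now: 5
Op 6: add_edge(G, B). Edges now: 6
Op 7: add_edge(G, D). Edges now: 7
Op 8: add_edge(G, E). Edges now: 8
Op 9: add_edge(G, F). Edges now: 9
Compute levels (Kahn BFS):
  sources (in-degree 0): G
  process G: level=0
    G->B: in-degree(B)=1, level(B)>=1
    G->C: in-degree(C)=2, level(C)>=1
    G->D: in-degree(D)=0, level(D)=1, enqueue
    G->E: in-degree(E)=0, level(E)=1, enqueue
    G->F: in-degree(F)=0, level(F)=1, enqueue
  process D: level=1
    D->C: in-degree(C)=1, level(C)>=2
  process E: level=1
    E->A: in-degree(A)=0, level(A)=2, enqueue
  process F: level=1
    F->B: in-degree(B)=0, level(B)=2, enqueue
    F->C: in-degree(C)=0, level(C)=2, enqueue
  process A: level=2
  process B: level=2
  process C: level=2
All levels: A:2, B:2, C:2, D:1, E:1, F:1, G:0
max level = 2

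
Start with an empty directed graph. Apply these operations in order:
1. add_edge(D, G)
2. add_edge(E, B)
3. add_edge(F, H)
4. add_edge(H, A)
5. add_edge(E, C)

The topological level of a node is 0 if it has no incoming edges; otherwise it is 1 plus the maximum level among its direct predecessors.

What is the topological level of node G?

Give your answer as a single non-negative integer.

Op 1: add_edge(D, G). Edges now: 1
Op 2: add_edge(E, B). Edges now: 2
Op 3: add_edge(F, H). Edges now: 3
Op 4: add_edge(H, A). Edges now: 4
Op 5: add_edge(E, C). Edges now: 5
Compute levels (Kahn BFS):
  sources (in-degree 0): D, E, F
  process D: level=0
    D->G: in-degree(G)=0, level(G)=1, enqueue
  process E: level=0
    E->B: in-degree(B)=0, level(B)=1, enqueue
    E->C: in-degree(C)=0, level(C)=1, enqueue
  process F: level=0
    F->H: in-degree(H)=0, level(H)=1, enqueue
  process G: level=1
  process B: level=1
  process C: level=1
  process H: level=1
    H->A: in-degree(A)=0, level(A)=2, enqueue
  process A: level=2
All levels: A:2, B:1, C:1, D:0, E:0, F:0, G:1, H:1
level(G) = 1

Answer: 1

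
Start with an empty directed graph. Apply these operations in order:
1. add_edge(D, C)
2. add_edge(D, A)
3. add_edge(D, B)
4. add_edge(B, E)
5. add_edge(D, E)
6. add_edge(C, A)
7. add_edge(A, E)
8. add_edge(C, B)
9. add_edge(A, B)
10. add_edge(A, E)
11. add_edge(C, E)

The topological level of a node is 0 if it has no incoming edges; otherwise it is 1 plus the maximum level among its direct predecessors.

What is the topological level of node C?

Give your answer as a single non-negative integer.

Answer: 1

Derivation:
Op 1: add_edge(D, C). Edges now: 1
Op 2: add_edge(D, A). Edges now: 2
Op 3: add_edge(D, B). Edges now: 3
Op 4: add_edge(B, E). Edges now: 4
Op 5: add_edge(D, E). Edges now: 5
Op 6: add_edge(C, A). Edges now: 6
Op 7: add_edge(A, E). Edges now: 7
Op 8: add_edge(C, B). Edges now: 8
Op 9: add_edge(A, B). Edges now: 9
Op 10: add_edge(A, E) (duplicate, no change). Edges now: 9
Op 11: add_edge(C, E). Edges now: 10
Compute levels (Kahn BFS):
  sources (in-degree 0): D
  process D: level=0
    D->A: in-degree(A)=1, level(A)>=1
    D->B: in-degree(B)=2, level(B)>=1
    D->C: in-degree(C)=0, level(C)=1, enqueue
    D->E: in-degree(E)=3, level(E)>=1
  process C: level=1
    C->A: in-degree(A)=0, level(A)=2, enqueue
    C->B: in-degree(B)=1, level(B)>=2
    C->E: in-degree(E)=2, level(E)>=2
  process A: level=2
    A->B: in-degree(B)=0, level(B)=3, enqueue
    A->E: in-degree(E)=1, level(E)>=3
  process B: level=3
    B->E: in-degree(E)=0, level(E)=4, enqueue
  process E: level=4
All levels: A:2, B:3, C:1, D:0, E:4
level(C) = 1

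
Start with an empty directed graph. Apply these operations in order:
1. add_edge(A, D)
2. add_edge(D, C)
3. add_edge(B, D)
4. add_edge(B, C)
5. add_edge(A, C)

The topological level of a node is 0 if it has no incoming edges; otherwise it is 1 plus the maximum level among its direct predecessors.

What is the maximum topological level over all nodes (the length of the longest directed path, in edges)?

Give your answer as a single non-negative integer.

Answer: 2

Derivation:
Op 1: add_edge(A, D). Edges now: 1
Op 2: add_edge(D, C). Edges now: 2
Op 3: add_edge(B, D). Edges now: 3
Op 4: add_edge(B, C). Edges now: 4
Op 5: add_edge(A, C). Edges now: 5
Compute levels (Kahn BFS):
  sources (in-degree 0): A, B
  process A: level=0
    A->C: in-degree(C)=2, level(C)>=1
    A->D: in-degree(D)=1, level(D)>=1
  process B: level=0
    B->C: in-degree(C)=1, level(C)>=1
    B->D: in-degree(D)=0, level(D)=1, enqueue
  process D: level=1
    D->C: in-degree(C)=0, level(C)=2, enqueue
  process C: level=2
All levels: A:0, B:0, C:2, D:1
max level = 2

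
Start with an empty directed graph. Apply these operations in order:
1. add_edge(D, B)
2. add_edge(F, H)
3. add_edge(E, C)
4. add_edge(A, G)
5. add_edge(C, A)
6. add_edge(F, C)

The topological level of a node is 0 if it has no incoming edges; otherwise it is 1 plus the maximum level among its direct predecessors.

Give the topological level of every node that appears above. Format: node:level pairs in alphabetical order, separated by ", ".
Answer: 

Answer: A:2, B:1, C:1, D:0, E:0, F:0, G:3, H:1

Derivation:
Op 1: add_edge(D, B). Edges now: 1
Op 2: add_edge(F, H). Edges now: 2
Op 3: add_edge(E, C). Edges now: 3
Op 4: add_edge(A, G). Edges now: 4
Op 5: add_edge(C, A). Edges now: 5
Op 6: add_edge(F, C). Edges now: 6
Compute levels (Kahn BFS):
  sources (in-degree 0): D, E, F
  process D: level=0
    D->B: in-degree(B)=0, level(B)=1, enqueue
  process E: level=0
    E->C: in-degree(C)=1, level(C)>=1
  process F: level=0
    F->C: in-degree(C)=0, level(C)=1, enqueue
    F->H: in-degree(H)=0, level(H)=1, enqueue
  process B: level=1
  process C: level=1
    C->A: in-degree(A)=0, level(A)=2, enqueue
  process H: level=1
  process A: level=2
    A->G: in-degree(G)=0, level(G)=3, enqueue
  process G: level=3
All levels: A:2, B:1, C:1, D:0, E:0, F:0, G:3, H:1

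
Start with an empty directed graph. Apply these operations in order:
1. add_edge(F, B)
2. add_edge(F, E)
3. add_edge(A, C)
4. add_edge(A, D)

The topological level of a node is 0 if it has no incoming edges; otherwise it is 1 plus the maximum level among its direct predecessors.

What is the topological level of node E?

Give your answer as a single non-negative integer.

Answer: 1

Derivation:
Op 1: add_edge(F, B). Edges now: 1
Op 2: add_edge(F, E). Edges now: 2
Op 3: add_edge(A, C). Edges now: 3
Op 4: add_edge(A, D). Edges now: 4
Compute levels (Kahn BFS):
  sources (in-degree 0): A, F
  process A: level=0
    A->C: in-degree(C)=0, level(C)=1, enqueue
    A->D: in-degree(D)=0, level(D)=1, enqueue
  process F: level=0
    F->B: in-degree(B)=0, level(B)=1, enqueue
    F->E: in-degree(E)=0, level(E)=1, enqueue
  process C: level=1
  process D: level=1
  process B: level=1
  process E: level=1
All levels: A:0, B:1, C:1, D:1, E:1, F:0
level(E) = 1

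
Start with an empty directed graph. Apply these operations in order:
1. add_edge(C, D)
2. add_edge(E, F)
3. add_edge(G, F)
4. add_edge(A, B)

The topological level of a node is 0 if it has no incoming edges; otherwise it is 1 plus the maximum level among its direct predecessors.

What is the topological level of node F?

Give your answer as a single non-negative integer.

Op 1: add_edge(C, D). Edges now: 1
Op 2: add_edge(E, F). Edges now: 2
Op 3: add_edge(G, F). Edges now: 3
Op 4: add_edge(A, B). Edges now: 4
Compute levels (Kahn BFS):
  sources (in-degree 0): A, C, E, G
  process A: level=0
    A->B: in-degree(B)=0, level(B)=1, enqueue
  process C: level=0
    C->D: in-degree(D)=0, level(D)=1, enqueue
  process E: level=0
    E->F: in-degree(F)=1, level(F)>=1
  process G: level=0
    G->F: in-degree(F)=0, level(F)=1, enqueue
  process B: level=1
  process D: level=1
  process F: level=1
All levels: A:0, B:1, C:0, D:1, E:0, F:1, G:0
level(F) = 1

Answer: 1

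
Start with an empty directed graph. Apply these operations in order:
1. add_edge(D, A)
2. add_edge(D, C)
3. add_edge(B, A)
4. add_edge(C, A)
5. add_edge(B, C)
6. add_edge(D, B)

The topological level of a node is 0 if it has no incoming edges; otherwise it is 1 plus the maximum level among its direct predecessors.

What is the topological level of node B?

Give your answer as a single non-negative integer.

Answer: 1

Derivation:
Op 1: add_edge(D, A). Edges now: 1
Op 2: add_edge(D, C). Edges now: 2
Op 3: add_edge(B, A). Edges now: 3
Op 4: add_edge(C, A). Edges now: 4
Op 5: add_edge(B, C). Edges now: 5
Op 6: add_edge(D, B). Edges now: 6
Compute levels (Kahn BFS):
  sources (in-degree 0): D
  process D: level=0
    D->A: in-degree(A)=2, level(A)>=1
    D->B: in-degree(B)=0, level(B)=1, enqueue
    D->C: in-degree(C)=1, level(C)>=1
  process B: level=1
    B->A: in-degree(A)=1, level(A)>=2
    B->C: in-degree(C)=0, level(C)=2, enqueue
  process C: level=2
    C->A: in-degree(A)=0, level(A)=3, enqueue
  process A: level=3
All levels: A:3, B:1, C:2, D:0
level(B) = 1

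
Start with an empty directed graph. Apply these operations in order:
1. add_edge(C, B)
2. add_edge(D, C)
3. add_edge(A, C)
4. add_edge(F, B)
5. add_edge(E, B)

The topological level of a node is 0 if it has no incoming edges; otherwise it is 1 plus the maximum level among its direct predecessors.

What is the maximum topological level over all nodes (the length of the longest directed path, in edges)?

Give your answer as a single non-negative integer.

Op 1: add_edge(C, B). Edges now: 1
Op 2: add_edge(D, C). Edges now: 2
Op 3: add_edge(A, C). Edges now: 3
Op 4: add_edge(F, B). Edges now: 4
Op 5: add_edge(E, B). Edges now: 5
Compute levels (Kahn BFS):
  sources (in-degree 0): A, D, E, F
  process A: level=0
    A->C: in-degree(C)=1, level(C)>=1
  process D: level=0
    D->C: in-degree(C)=0, level(C)=1, enqueue
  process E: level=0
    E->B: in-degree(B)=2, level(B)>=1
  process F: level=0
    F->B: in-degree(B)=1, level(B)>=1
  process C: level=1
    C->B: in-degree(B)=0, level(B)=2, enqueue
  process B: level=2
All levels: A:0, B:2, C:1, D:0, E:0, F:0
max level = 2

Answer: 2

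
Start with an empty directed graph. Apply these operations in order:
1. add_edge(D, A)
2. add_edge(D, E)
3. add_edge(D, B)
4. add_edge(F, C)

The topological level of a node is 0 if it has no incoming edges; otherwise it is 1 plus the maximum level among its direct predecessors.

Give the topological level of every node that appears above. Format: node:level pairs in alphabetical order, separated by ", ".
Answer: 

Op 1: add_edge(D, A). Edges now: 1
Op 2: add_edge(D, E). Edges now: 2
Op 3: add_edge(D, B). Edges now: 3
Op 4: add_edge(F, C). Edges now: 4
Compute levels (Kahn BFS):
  sources (in-degree 0): D, F
  process D: level=0
    D->A: in-degree(A)=0, level(A)=1, enqueue
    D->B: in-degree(B)=0, level(B)=1, enqueue
    D->E: in-degree(E)=0, level(E)=1, enqueue
  process F: level=0
    F->C: in-degree(C)=0, level(C)=1, enqueue
  process A: level=1
  process B: level=1
  process E: level=1
  process C: level=1
All levels: A:1, B:1, C:1, D:0, E:1, F:0

Answer: A:1, B:1, C:1, D:0, E:1, F:0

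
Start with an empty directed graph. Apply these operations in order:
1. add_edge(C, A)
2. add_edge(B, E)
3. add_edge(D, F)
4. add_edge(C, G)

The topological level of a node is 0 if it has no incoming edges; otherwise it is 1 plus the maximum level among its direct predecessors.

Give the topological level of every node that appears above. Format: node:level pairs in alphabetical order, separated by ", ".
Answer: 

Op 1: add_edge(C, A). Edges now: 1
Op 2: add_edge(B, E). Edges now: 2
Op 3: add_edge(D, F). Edges now: 3
Op 4: add_edge(C, G). Edges now: 4
Compute levels (Kahn BFS):
  sources (in-degree 0): B, C, D
  process B: level=0
    B->E: in-degree(E)=0, level(E)=1, enqueue
  process C: level=0
    C->A: in-degree(A)=0, level(A)=1, enqueue
    C->G: in-degree(G)=0, level(G)=1, enqueue
  process D: level=0
    D->F: in-degree(F)=0, level(F)=1, enqueue
  process E: level=1
  process A: level=1
  process G: level=1
  process F: level=1
All levels: A:1, B:0, C:0, D:0, E:1, F:1, G:1

Answer: A:1, B:0, C:0, D:0, E:1, F:1, G:1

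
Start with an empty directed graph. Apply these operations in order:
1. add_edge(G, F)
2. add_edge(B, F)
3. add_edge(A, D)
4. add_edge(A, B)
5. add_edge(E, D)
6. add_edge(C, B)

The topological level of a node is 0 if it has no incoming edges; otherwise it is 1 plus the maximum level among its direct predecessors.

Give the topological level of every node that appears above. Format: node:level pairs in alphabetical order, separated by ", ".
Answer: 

Answer: A:0, B:1, C:0, D:1, E:0, F:2, G:0

Derivation:
Op 1: add_edge(G, F). Edges now: 1
Op 2: add_edge(B, F). Edges now: 2
Op 3: add_edge(A, D). Edges now: 3
Op 4: add_edge(A, B). Edges now: 4
Op 5: add_edge(E, D). Edges now: 5
Op 6: add_edge(C, B). Edges now: 6
Compute levels (Kahn BFS):
  sources (in-degree 0): A, C, E, G
  process A: level=0
    A->B: in-degree(B)=1, level(B)>=1
    A->D: in-degree(D)=1, level(D)>=1
  process C: level=0
    C->B: in-degree(B)=0, level(B)=1, enqueue
  process E: level=0
    E->D: in-degree(D)=0, level(D)=1, enqueue
  process G: level=0
    G->F: in-degree(F)=1, level(F)>=1
  process B: level=1
    B->F: in-degree(F)=0, level(F)=2, enqueue
  process D: level=1
  process F: level=2
All levels: A:0, B:1, C:0, D:1, E:0, F:2, G:0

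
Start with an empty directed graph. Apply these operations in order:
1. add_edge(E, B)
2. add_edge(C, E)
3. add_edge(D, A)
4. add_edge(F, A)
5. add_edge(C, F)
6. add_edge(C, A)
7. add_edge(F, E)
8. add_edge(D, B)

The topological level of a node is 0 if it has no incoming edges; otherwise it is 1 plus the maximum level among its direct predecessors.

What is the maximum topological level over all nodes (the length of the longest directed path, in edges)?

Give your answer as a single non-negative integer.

Op 1: add_edge(E, B). Edges now: 1
Op 2: add_edge(C, E). Edges now: 2
Op 3: add_edge(D, A). Edges now: 3
Op 4: add_edge(F, A). Edges now: 4
Op 5: add_edge(C, F). Edges now: 5
Op 6: add_edge(C, A). Edges now: 6
Op 7: add_edge(F, E). Edges now: 7
Op 8: add_edge(D, B). Edges now: 8
Compute levels (Kahn BFS):
  sources (in-degree 0): C, D
  process C: level=0
    C->A: in-degree(A)=2, level(A)>=1
    C->E: in-degree(E)=1, level(E)>=1
    C->F: in-degree(F)=0, level(F)=1, enqueue
  process D: level=0
    D->A: in-degree(A)=1, level(A)>=1
    D->B: in-degree(B)=1, level(B)>=1
  process F: level=1
    F->A: in-degree(A)=0, level(A)=2, enqueue
    F->E: in-degree(E)=0, level(E)=2, enqueue
  process A: level=2
  process E: level=2
    E->B: in-degree(B)=0, level(B)=3, enqueue
  process B: level=3
All levels: A:2, B:3, C:0, D:0, E:2, F:1
max level = 3

Answer: 3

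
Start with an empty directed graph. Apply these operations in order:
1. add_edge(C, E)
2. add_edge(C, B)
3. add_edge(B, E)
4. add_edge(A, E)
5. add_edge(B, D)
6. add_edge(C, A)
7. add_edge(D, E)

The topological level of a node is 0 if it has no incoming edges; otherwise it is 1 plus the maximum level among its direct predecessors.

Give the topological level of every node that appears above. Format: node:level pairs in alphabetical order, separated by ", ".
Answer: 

Answer: A:1, B:1, C:0, D:2, E:3

Derivation:
Op 1: add_edge(C, E). Edges now: 1
Op 2: add_edge(C, B). Edges now: 2
Op 3: add_edge(B, E). Edges now: 3
Op 4: add_edge(A, E). Edges now: 4
Op 5: add_edge(B, D). Edges now: 5
Op 6: add_edge(C, A). Edges now: 6
Op 7: add_edge(D, E). Edges now: 7
Compute levels (Kahn BFS):
  sources (in-degree 0): C
  process C: level=0
    C->A: in-degree(A)=0, level(A)=1, enqueue
    C->B: in-degree(B)=0, level(B)=1, enqueue
    C->E: in-degree(E)=3, level(E)>=1
  process A: level=1
    A->E: in-degree(E)=2, level(E)>=2
  process B: level=1
    B->D: in-degree(D)=0, level(D)=2, enqueue
    B->E: in-degree(E)=1, level(E)>=2
  process D: level=2
    D->E: in-degree(E)=0, level(E)=3, enqueue
  process E: level=3
All levels: A:1, B:1, C:0, D:2, E:3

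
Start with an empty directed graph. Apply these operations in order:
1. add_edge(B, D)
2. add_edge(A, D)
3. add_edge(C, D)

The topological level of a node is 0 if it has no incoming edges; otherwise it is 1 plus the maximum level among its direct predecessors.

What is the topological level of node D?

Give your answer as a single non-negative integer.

Op 1: add_edge(B, D). Edges now: 1
Op 2: add_edge(A, D). Edges now: 2
Op 3: add_edge(C, D). Edges now: 3
Compute levels (Kahn BFS):
  sources (in-degree 0): A, B, C
  process A: level=0
    A->D: in-degree(D)=2, level(D)>=1
  process B: level=0
    B->D: in-degree(D)=1, level(D)>=1
  process C: level=0
    C->D: in-degree(D)=0, level(D)=1, enqueue
  process D: level=1
All levels: A:0, B:0, C:0, D:1
level(D) = 1

Answer: 1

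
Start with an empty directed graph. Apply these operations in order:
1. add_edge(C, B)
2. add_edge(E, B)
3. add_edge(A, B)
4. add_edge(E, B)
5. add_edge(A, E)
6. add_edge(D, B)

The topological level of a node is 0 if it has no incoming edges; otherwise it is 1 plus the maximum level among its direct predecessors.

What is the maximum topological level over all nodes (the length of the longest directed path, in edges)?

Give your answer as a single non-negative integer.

Answer: 2

Derivation:
Op 1: add_edge(C, B). Edges now: 1
Op 2: add_edge(E, B). Edges now: 2
Op 3: add_edge(A, B). Edges now: 3
Op 4: add_edge(E, B) (duplicate, no change). Edges now: 3
Op 5: add_edge(A, E). Edges now: 4
Op 6: add_edge(D, B). Edges now: 5
Compute levels (Kahn BFS):
  sources (in-degree 0): A, C, D
  process A: level=0
    A->B: in-degree(B)=3, level(B)>=1
    A->E: in-degree(E)=0, level(E)=1, enqueue
  process C: level=0
    C->B: in-degree(B)=2, level(B)>=1
  process D: level=0
    D->B: in-degree(B)=1, level(B)>=1
  process E: level=1
    E->B: in-degree(B)=0, level(B)=2, enqueue
  process B: level=2
All levels: A:0, B:2, C:0, D:0, E:1
max level = 2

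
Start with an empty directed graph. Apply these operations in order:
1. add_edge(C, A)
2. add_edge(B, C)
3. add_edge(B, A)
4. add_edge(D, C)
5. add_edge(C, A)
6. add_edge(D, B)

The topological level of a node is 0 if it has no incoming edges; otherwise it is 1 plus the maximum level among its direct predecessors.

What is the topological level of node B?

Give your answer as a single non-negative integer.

Answer: 1

Derivation:
Op 1: add_edge(C, A). Edges now: 1
Op 2: add_edge(B, C). Edges now: 2
Op 3: add_edge(B, A). Edges now: 3
Op 4: add_edge(D, C). Edges now: 4
Op 5: add_edge(C, A) (duplicate, no change). Edges now: 4
Op 6: add_edge(D, B). Edges now: 5
Compute levels (Kahn BFS):
  sources (in-degree 0): D
  process D: level=0
    D->B: in-degree(B)=0, level(B)=1, enqueue
    D->C: in-degree(C)=1, level(C)>=1
  process B: level=1
    B->A: in-degree(A)=1, level(A)>=2
    B->C: in-degree(C)=0, level(C)=2, enqueue
  process C: level=2
    C->A: in-degree(A)=0, level(A)=3, enqueue
  process A: level=3
All levels: A:3, B:1, C:2, D:0
level(B) = 1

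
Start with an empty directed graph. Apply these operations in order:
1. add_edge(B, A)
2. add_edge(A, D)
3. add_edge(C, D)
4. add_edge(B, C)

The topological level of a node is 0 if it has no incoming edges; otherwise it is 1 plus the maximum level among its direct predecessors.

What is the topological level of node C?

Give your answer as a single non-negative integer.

Op 1: add_edge(B, A). Edges now: 1
Op 2: add_edge(A, D). Edges now: 2
Op 3: add_edge(C, D). Edges now: 3
Op 4: add_edge(B, C). Edges now: 4
Compute levels (Kahn BFS):
  sources (in-degree 0): B
  process B: level=0
    B->A: in-degree(A)=0, level(A)=1, enqueue
    B->C: in-degree(C)=0, level(C)=1, enqueue
  process A: level=1
    A->D: in-degree(D)=1, level(D)>=2
  process C: level=1
    C->D: in-degree(D)=0, level(D)=2, enqueue
  process D: level=2
All levels: A:1, B:0, C:1, D:2
level(C) = 1

Answer: 1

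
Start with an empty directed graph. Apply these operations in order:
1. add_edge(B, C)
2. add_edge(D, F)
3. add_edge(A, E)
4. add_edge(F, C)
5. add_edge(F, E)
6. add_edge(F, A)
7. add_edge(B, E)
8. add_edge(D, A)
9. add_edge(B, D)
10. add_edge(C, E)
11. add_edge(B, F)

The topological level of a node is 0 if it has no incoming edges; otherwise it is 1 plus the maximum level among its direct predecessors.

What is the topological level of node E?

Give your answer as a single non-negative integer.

Op 1: add_edge(B, C). Edges now: 1
Op 2: add_edge(D, F). Edges now: 2
Op 3: add_edge(A, E). Edges now: 3
Op 4: add_edge(F, C). Edges now: 4
Op 5: add_edge(F, E). Edges now: 5
Op 6: add_edge(F, A). Edges now: 6
Op 7: add_edge(B, E). Edges now: 7
Op 8: add_edge(D, A). Edges now: 8
Op 9: add_edge(B, D). Edges now: 9
Op 10: add_edge(C, E). Edges now: 10
Op 11: add_edge(B, F). Edges now: 11
Compute levels (Kahn BFS):
  sources (in-degree 0): B
  process B: level=0
    B->C: in-degree(C)=1, level(C)>=1
    B->D: in-degree(D)=0, level(D)=1, enqueue
    B->E: in-degree(E)=3, level(E)>=1
    B->F: in-degree(F)=1, level(F)>=1
  process D: level=1
    D->A: in-degree(A)=1, level(A)>=2
    D->F: in-degree(F)=0, level(F)=2, enqueue
  process F: level=2
    F->A: in-degree(A)=0, level(A)=3, enqueue
    F->C: in-degree(C)=0, level(C)=3, enqueue
    F->E: in-degree(E)=2, level(E)>=3
  process A: level=3
    A->E: in-degree(E)=1, level(E)>=4
  process C: level=3
    C->E: in-degree(E)=0, level(E)=4, enqueue
  process E: level=4
All levels: A:3, B:0, C:3, D:1, E:4, F:2
level(E) = 4

Answer: 4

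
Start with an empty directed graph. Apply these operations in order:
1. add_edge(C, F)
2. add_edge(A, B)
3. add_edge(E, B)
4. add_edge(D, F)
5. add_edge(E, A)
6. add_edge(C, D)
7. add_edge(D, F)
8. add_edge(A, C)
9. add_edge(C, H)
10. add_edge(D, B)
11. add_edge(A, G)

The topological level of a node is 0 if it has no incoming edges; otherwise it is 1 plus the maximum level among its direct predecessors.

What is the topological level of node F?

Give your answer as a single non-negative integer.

Answer: 4

Derivation:
Op 1: add_edge(C, F). Edges now: 1
Op 2: add_edge(A, B). Edges now: 2
Op 3: add_edge(E, B). Edges now: 3
Op 4: add_edge(D, F). Edges now: 4
Op 5: add_edge(E, A). Edges now: 5
Op 6: add_edge(C, D). Edges now: 6
Op 7: add_edge(D, F) (duplicate, no change). Edges now: 6
Op 8: add_edge(A, C). Edges now: 7
Op 9: add_edge(C, H). Edges now: 8
Op 10: add_edge(D, B). Edges now: 9
Op 11: add_edge(A, G). Edges now: 10
Compute levels (Kahn BFS):
  sources (in-degree 0): E
  process E: level=0
    E->A: in-degree(A)=0, level(A)=1, enqueue
    E->B: in-degree(B)=2, level(B)>=1
  process A: level=1
    A->B: in-degree(B)=1, level(B)>=2
    A->C: in-degree(C)=0, level(C)=2, enqueue
    A->G: in-degree(G)=0, level(G)=2, enqueue
  process C: level=2
    C->D: in-degree(D)=0, level(D)=3, enqueue
    C->F: in-degree(F)=1, level(F)>=3
    C->H: in-degree(H)=0, level(H)=3, enqueue
  process G: level=2
  process D: level=3
    D->B: in-degree(B)=0, level(B)=4, enqueue
    D->F: in-degree(F)=0, level(F)=4, enqueue
  process H: level=3
  process B: level=4
  process F: level=4
All levels: A:1, B:4, C:2, D:3, E:0, F:4, G:2, H:3
level(F) = 4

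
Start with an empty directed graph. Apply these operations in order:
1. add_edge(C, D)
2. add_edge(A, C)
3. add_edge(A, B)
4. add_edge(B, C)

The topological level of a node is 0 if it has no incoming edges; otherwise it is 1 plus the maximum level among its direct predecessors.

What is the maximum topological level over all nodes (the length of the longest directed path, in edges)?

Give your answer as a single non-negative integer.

Op 1: add_edge(C, D). Edges now: 1
Op 2: add_edge(A, C). Edges now: 2
Op 3: add_edge(A, B). Edges now: 3
Op 4: add_edge(B, C). Edges now: 4
Compute levels (Kahn BFS):
  sources (in-degree 0): A
  process A: level=0
    A->B: in-degree(B)=0, level(B)=1, enqueue
    A->C: in-degree(C)=1, level(C)>=1
  process B: level=1
    B->C: in-degree(C)=0, level(C)=2, enqueue
  process C: level=2
    C->D: in-degree(D)=0, level(D)=3, enqueue
  process D: level=3
All levels: A:0, B:1, C:2, D:3
max level = 3

Answer: 3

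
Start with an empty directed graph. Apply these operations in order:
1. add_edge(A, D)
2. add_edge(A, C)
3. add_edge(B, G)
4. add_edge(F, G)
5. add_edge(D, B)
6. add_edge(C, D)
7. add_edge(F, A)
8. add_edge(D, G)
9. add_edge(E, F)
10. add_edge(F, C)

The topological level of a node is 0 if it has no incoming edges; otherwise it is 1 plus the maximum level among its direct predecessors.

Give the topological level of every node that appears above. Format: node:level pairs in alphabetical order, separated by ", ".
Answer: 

Answer: A:2, B:5, C:3, D:4, E:0, F:1, G:6

Derivation:
Op 1: add_edge(A, D). Edges now: 1
Op 2: add_edge(A, C). Edges now: 2
Op 3: add_edge(B, G). Edges now: 3
Op 4: add_edge(F, G). Edges now: 4
Op 5: add_edge(D, B). Edges now: 5
Op 6: add_edge(C, D). Edges now: 6
Op 7: add_edge(F, A). Edges now: 7
Op 8: add_edge(D, G). Edges now: 8
Op 9: add_edge(E, F). Edges now: 9
Op 10: add_edge(F, C). Edges now: 10
Compute levels (Kahn BFS):
  sources (in-degree 0): E
  process E: level=0
    E->F: in-degree(F)=0, level(F)=1, enqueue
  process F: level=1
    F->A: in-degree(A)=0, level(A)=2, enqueue
    F->C: in-degree(C)=1, level(C)>=2
    F->G: in-degree(G)=2, level(G)>=2
  process A: level=2
    A->C: in-degree(C)=0, level(C)=3, enqueue
    A->D: in-degree(D)=1, level(D)>=3
  process C: level=3
    C->D: in-degree(D)=0, level(D)=4, enqueue
  process D: level=4
    D->B: in-degree(B)=0, level(B)=5, enqueue
    D->G: in-degree(G)=1, level(G)>=5
  process B: level=5
    B->G: in-degree(G)=0, level(G)=6, enqueue
  process G: level=6
All levels: A:2, B:5, C:3, D:4, E:0, F:1, G:6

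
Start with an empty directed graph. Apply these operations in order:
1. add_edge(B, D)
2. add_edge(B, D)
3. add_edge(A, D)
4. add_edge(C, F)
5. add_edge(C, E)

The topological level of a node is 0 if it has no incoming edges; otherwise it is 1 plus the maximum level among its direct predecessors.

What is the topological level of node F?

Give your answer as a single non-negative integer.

Op 1: add_edge(B, D). Edges now: 1
Op 2: add_edge(B, D) (duplicate, no change). Edges now: 1
Op 3: add_edge(A, D). Edges now: 2
Op 4: add_edge(C, F). Edges now: 3
Op 5: add_edge(C, E). Edges now: 4
Compute levels (Kahn BFS):
  sources (in-degree 0): A, B, C
  process A: level=0
    A->D: in-degree(D)=1, level(D)>=1
  process B: level=0
    B->D: in-degree(D)=0, level(D)=1, enqueue
  process C: level=0
    C->E: in-degree(E)=0, level(E)=1, enqueue
    C->F: in-degree(F)=0, level(F)=1, enqueue
  process D: level=1
  process E: level=1
  process F: level=1
All levels: A:0, B:0, C:0, D:1, E:1, F:1
level(F) = 1

Answer: 1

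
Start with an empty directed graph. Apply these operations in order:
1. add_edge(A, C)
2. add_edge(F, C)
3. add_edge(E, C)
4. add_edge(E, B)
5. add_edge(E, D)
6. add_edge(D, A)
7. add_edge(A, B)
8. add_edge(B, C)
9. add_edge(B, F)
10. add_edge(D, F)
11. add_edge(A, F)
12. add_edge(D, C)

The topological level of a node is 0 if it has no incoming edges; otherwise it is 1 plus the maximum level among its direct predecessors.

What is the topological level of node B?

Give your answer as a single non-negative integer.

Answer: 3

Derivation:
Op 1: add_edge(A, C). Edges now: 1
Op 2: add_edge(F, C). Edges now: 2
Op 3: add_edge(E, C). Edges now: 3
Op 4: add_edge(E, B). Edges now: 4
Op 5: add_edge(E, D). Edges now: 5
Op 6: add_edge(D, A). Edges now: 6
Op 7: add_edge(A, B). Edges now: 7
Op 8: add_edge(B, C). Edges now: 8
Op 9: add_edge(B, F). Edges now: 9
Op 10: add_edge(D, F). Edges now: 10
Op 11: add_edge(A, F). Edges now: 11
Op 12: add_edge(D, C). Edges now: 12
Compute levels (Kahn BFS):
  sources (in-degree 0): E
  process E: level=0
    E->B: in-degree(B)=1, level(B)>=1
    E->C: in-degree(C)=4, level(C)>=1
    E->D: in-degree(D)=0, level(D)=1, enqueue
  process D: level=1
    D->A: in-degree(A)=0, level(A)=2, enqueue
    D->C: in-degree(C)=3, level(C)>=2
    D->F: in-degree(F)=2, level(F)>=2
  process A: level=2
    A->B: in-degree(B)=0, level(B)=3, enqueue
    A->C: in-degree(C)=2, level(C)>=3
    A->F: in-degree(F)=1, level(F)>=3
  process B: level=3
    B->C: in-degree(C)=1, level(C)>=4
    B->F: in-degree(F)=0, level(F)=4, enqueue
  process F: level=4
    F->C: in-degree(C)=0, level(C)=5, enqueue
  process C: level=5
All levels: A:2, B:3, C:5, D:1, E:0, F:4
level(B) = 3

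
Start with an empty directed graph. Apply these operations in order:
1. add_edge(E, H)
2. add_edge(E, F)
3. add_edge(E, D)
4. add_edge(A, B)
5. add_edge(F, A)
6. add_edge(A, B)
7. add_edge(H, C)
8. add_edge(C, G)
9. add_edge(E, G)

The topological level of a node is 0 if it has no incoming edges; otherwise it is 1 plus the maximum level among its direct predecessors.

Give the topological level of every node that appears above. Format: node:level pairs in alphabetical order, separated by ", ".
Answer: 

Op 1: add_edge(E, H). Edges now: 1
Op 2: add_edge(E, F). Edges now: 2
Op 3: add_edge(E, D). Edges now: 3
Op 4: add_edge(A, B). Edges now: 4
Op 5: add_edge(F, A). Edges now: 5
Op 6: add_edge(A, B) (duplicate, no change). Edges now: 5
Op 7: add_edge(H, C). Edges now: 6
Op 8: add_edge(C, G). Edges now: 7
Op 9: add_edge(E, G). Edges now: 8
Compute levels (Kahn BFS):
  sources (in-degree 0): E
  process E: level=0
    E->D: in-degree(D)=0, level(D)=1, enqueue
    E->F: in-degree(F)=0, level(F)=1, enqueue
    E->G: in-degree(G)=1, level(G)>=1
    E->H: in-degree(H)=0, level(H)=1, enqueue
  process D: level=1
  process F: level=1
    F->A: in-degree(A)=0, level(A)=2, enqueue
  process H: level=1
    H->C: in-degree(C)=0, level(C)=2, enqueue
  process A: level=2
    A->B: in-degree(B)=0, level(B)=3, enqueue
  process C: level=2
    C->G: in-degree(G)=0, level(G)=3, enqueue
  process B: level=3
  process G: level=3
All levels: A:2, B:3, C:2, D:1, E:0, F:1, G:3, H:1

Answer: A:2, B:3, C:2, D:1, E:0, F:1, G:3, H:1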